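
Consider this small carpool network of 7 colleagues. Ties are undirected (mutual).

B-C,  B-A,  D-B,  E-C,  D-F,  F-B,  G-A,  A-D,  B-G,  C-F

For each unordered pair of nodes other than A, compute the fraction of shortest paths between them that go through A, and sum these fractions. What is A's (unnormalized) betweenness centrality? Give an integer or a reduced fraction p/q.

1/2

Pairs whose geodesics pass through A — D–G: 1/2.
All other pairs contribute 0.
Summing the contributions gives betweenness(A) = 1/2.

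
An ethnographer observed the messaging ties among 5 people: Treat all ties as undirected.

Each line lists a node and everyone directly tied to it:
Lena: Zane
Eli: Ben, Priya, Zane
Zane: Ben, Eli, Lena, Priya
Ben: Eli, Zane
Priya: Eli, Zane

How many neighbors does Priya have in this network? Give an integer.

2

Priya is directly tied to Eli and Zane. That is 2 neighbors, so the degree of Priya is 2.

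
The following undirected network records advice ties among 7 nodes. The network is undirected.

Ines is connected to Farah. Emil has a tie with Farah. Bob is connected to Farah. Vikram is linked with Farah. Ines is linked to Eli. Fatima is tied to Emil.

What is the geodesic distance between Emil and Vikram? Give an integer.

One shortest route is Emil – Farah – Vikram, which uses 2 edges, and Emil and Vikram are not directly tied, so nothing shorter exists. So d(Emil,Vikram) = 2.

2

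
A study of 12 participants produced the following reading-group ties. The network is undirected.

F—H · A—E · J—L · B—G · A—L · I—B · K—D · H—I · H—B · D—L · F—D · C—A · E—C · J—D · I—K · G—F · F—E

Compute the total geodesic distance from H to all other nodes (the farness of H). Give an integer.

23

Distances from H: A:3, B:1, C:3, D:2, E:2, F:1, G:2, I:1, J:3, K:2, L:3.
Sum = 3 + 1 + 3 + 2 + 2 + 1 + 2 + 1 + 3 + 2 + 3 = 23.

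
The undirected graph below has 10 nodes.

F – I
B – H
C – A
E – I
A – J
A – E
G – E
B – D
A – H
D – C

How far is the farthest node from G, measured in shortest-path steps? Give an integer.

4

Distances from G: A:2, B:4, C:3, D:4, E:1, F:3, H:3, I:2, J:3.
The largest is 4 (to B and D), so the eccentricity of G is 4.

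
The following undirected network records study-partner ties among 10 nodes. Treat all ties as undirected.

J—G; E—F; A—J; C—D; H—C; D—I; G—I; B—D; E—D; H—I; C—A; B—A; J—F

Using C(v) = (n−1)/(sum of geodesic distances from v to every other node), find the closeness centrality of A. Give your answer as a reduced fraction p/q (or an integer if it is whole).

9/17

Distances from A: B:1, C:1, D:2, E:3, F:2, G:2, H:2, I:3, J:1. Sum = 17.
n = 10, so closeness = 9/17.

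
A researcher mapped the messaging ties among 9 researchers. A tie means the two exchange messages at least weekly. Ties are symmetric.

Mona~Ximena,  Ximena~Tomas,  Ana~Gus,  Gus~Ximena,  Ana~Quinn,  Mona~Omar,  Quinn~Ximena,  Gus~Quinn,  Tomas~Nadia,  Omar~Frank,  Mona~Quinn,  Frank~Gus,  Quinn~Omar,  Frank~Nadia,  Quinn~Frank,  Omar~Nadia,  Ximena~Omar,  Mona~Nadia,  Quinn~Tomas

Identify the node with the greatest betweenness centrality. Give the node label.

Quinn

Unnormalized betweenness of each node: Ana:0, Frank:119/60, Gus:23/15, Mona:47/60, Nadia:3/2, Omar:29/20, Quinn:239/30, Tomas:47/60, Ximena:2.
Quinn has the largest value, 239/30, making it the main broker — the node through which the most shortest paths run.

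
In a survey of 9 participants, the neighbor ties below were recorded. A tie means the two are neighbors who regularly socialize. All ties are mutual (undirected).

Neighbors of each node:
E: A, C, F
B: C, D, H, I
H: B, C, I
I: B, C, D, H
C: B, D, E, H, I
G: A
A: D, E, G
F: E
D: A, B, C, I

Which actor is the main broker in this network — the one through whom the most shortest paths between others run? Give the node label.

Unnormalized betweenness of each node: A:8, B:5/6, C:25/3, D:13/2, E:17/2, F:0, G:0, H:0, I:5/6.
E has the largest value, 17/2, making it the main broker — the node through which the most shortest paths run.

E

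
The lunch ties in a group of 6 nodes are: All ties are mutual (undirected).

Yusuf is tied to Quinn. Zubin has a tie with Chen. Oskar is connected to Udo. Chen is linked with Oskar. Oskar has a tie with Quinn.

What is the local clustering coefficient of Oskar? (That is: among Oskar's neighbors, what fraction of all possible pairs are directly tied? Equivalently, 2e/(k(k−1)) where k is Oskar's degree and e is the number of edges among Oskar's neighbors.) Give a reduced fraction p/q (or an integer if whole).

Oskar's neighbors: Chen, Quinn, and Udo (k = 3).
Possible neighbor pairs: C(3,2) = 3. Edges among them: none → e = 0.
Clustering(Oskar) = 0/3 = 0.

0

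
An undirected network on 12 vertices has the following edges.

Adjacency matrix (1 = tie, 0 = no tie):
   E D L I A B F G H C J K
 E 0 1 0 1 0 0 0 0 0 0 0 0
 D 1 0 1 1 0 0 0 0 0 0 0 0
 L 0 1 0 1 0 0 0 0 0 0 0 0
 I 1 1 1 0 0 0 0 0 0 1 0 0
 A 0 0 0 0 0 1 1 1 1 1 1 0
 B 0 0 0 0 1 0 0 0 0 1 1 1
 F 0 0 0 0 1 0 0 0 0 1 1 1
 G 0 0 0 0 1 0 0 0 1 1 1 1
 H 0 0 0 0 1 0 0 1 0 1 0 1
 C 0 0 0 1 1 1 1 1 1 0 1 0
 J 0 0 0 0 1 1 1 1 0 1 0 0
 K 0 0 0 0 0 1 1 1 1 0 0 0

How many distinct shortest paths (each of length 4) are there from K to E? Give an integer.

4

The shortest distance is 4. The length-4 paths are: K–B–C–I–E; K–F–C–I–E; K–G–C–I–E; K–H–C–I–E.
That gives 4 distinct shortest paths.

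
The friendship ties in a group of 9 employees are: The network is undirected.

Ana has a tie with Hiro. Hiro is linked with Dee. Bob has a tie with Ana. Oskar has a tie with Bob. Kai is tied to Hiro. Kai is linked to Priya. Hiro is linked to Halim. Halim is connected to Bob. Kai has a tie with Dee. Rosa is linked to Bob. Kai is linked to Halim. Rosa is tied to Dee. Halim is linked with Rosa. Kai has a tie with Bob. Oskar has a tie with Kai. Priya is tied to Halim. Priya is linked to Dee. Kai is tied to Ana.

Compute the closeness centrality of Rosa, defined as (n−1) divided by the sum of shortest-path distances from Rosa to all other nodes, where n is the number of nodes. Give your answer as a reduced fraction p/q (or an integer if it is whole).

8/13

Distances from Rosa: Ana:2, Bob:1, Dee:1, Halim:1, Hiro:2, Kai:2, Oskar:2, Priya:2. Sum = 13.
n = 9, so closeness = 8/13.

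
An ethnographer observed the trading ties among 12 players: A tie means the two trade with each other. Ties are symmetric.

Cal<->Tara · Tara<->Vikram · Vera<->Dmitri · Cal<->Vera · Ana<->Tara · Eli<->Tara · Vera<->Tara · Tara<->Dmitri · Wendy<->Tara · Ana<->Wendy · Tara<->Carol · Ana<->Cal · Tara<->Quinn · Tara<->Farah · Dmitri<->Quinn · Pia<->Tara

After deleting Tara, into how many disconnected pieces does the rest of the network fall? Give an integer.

6

Without Tara, the remaining ties split the others into: {Carol}; {Ana, Cal, Dmitri, Quinn, Vera, Wendy}; {Pia}; {Vikram}; {Eli}; {Farah}.
That's 6 separate components.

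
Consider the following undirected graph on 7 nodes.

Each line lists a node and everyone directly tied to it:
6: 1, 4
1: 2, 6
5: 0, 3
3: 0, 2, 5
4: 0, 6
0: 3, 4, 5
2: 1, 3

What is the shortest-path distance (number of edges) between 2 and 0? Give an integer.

2

One shortest route is 2 – 3 – 0, which uses 2 edges, and 2 and 0 are not directly tied, so nothing shorter exists. So d(2,0) = 2.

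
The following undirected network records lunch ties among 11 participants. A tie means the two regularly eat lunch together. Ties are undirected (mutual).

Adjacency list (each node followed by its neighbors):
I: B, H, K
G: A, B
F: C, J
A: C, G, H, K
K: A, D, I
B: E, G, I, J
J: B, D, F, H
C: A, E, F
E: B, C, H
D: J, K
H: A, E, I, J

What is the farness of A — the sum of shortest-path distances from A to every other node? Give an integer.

Distances from A: B:2, C:1, D:2, E:2, F:2, G:1, H:1, I:2, J:2, K:1.
Sum = 2 + 1 + 2 + 2 + 2 + 1 + 1 + 2 + 2 + 1 = 16.

16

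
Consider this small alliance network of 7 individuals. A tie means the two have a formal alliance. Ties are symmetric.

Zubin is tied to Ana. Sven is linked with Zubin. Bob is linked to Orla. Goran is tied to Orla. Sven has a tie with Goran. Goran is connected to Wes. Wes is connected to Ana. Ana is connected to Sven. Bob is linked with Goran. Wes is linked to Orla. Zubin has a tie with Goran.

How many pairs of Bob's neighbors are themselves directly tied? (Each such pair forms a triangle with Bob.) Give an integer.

1

Bob's neighbors: Goran and Orla.
Neighbor pairs that are themselves tied: Bob–Goran–Orla. Each forms one triangle with Bob, for 1 in total.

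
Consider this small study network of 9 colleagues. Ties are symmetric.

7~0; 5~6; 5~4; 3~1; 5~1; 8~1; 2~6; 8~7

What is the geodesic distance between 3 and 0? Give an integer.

4

One shortest route is 3 – 1 – 8 – 7 – 0, which uses 4 edges, and at distance 3 from 3 we only reach {4, 6, 7}, which does not include 0. So d(3,0) = 4.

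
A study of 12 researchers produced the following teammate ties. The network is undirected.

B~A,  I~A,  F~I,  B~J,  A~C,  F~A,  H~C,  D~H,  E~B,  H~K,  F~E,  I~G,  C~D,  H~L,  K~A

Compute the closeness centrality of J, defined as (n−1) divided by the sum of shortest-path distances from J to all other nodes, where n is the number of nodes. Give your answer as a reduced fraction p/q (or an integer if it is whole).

Distances from J: A:2, B:1, C:3, D:4, E:2, F:3, G:4, H:4, I:3, K:3, L:5. Sum = 34.
n = 12, so closeness = 11/34.

11/34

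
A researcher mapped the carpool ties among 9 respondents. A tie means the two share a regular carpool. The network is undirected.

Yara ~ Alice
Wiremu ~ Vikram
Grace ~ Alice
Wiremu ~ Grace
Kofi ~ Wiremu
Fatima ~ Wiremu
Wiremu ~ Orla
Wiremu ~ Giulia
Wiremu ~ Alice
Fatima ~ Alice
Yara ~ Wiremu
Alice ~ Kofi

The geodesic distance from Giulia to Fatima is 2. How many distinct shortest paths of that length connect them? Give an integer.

The shortest distance is 2, and the only length-2 path is Giulia–Wiremu–Fatima. So there is exactly 1 shortest path.

1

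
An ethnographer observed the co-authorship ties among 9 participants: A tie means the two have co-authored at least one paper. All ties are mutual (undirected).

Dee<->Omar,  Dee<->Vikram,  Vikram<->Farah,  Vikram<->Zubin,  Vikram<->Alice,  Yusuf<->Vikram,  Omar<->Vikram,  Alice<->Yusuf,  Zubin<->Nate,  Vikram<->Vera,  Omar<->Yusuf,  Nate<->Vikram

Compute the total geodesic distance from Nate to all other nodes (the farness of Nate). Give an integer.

Distances from Nate: Alice:2, Dee:2, Farah:2, Omar:2, Vera:2, Vikram:1, Yusuf:2, Zubin:1.
Sum = 2 + 2 + 2 + 2 + 2 + 1 + 2 + 1 = 14.

14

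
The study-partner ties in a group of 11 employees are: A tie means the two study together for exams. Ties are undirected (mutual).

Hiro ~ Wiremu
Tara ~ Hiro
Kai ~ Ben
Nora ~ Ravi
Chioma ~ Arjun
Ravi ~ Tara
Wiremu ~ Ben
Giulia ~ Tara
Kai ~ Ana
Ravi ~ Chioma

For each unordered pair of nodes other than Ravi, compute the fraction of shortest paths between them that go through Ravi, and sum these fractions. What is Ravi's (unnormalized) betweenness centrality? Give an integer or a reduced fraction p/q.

Pairs whose geodesics pass through Ravi — Ben–Nora: 1; Ben–Chioma: 1; Ben–Arjun: 1; Giulia–Nora: 1; Giulia–Chioma: 1; Giulia–Arjun: 1; Wiremu–Nora: 1; Wiremu–Chioma: 1; Wiremu–Arjun: 1; Nora–Hiro: 1; Nora–Chioma: 1; Nora–Arjun: 1; Nora–Kai: 1; Nora–Tara: 1 … (+9 more pairs).
All other pairs contribute 0.
Summing the contributions gives betweenness(Ravi) = 23.

23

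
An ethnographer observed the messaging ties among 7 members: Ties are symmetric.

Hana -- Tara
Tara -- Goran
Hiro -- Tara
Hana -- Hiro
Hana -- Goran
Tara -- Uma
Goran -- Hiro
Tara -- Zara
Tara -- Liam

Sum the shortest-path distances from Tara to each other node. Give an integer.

6

Distances from Tara: Goran:1, Hana:1, Hiro:1, Liam:1, Uma:1, Zara:1.
Sum = 1 + 1 + 1 + 1 + 1 + 1 = 6.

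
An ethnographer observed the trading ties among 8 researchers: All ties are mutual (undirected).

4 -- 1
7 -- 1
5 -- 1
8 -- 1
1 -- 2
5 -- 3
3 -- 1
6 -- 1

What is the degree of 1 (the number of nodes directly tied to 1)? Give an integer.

1 is directly tied to 2, 3, 4, 5, 6, 7, and 8. That is 7 neighbors, so the degree of 1 is 7.

7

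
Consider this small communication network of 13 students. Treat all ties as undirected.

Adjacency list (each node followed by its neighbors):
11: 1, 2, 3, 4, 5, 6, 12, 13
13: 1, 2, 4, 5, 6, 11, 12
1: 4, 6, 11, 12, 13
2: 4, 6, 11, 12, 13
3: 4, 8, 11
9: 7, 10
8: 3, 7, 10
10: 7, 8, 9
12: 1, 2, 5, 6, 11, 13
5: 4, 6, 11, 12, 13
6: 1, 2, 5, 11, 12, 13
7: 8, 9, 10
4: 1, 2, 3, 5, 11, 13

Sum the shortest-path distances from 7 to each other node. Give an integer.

35

Distances from 7: 1:4, 2:4, 3:2, 4:3, 5:4, 6:4, 8:1, 9:1, 10:1, 11:3, 12:4, 13:4.
Sum = 4 + 4 + 2 + 3 + 4 + 4 + 1 + 1 + 1 + 3 + 4 + 4 = 35.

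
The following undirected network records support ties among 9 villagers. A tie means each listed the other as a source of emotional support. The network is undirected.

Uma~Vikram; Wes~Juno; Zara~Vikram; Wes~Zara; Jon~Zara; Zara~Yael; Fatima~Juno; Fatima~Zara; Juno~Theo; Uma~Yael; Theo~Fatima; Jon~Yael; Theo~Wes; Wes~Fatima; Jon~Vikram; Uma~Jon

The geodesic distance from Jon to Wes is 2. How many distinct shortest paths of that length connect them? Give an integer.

The shortest distance is 2, and the only length-2 path is Jon–Zara–Wes. So there is exactly 1 shortest path.

1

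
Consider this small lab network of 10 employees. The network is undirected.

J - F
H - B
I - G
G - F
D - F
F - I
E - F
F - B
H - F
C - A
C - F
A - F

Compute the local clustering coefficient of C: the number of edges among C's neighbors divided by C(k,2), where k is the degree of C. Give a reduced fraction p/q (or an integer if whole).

1

C's neighbors: A and F (k = 2).
Possible neighbor pairs: C(2,2) = 1. Edges among them: A–F → e = 1.
Clustering(C) = 1/1.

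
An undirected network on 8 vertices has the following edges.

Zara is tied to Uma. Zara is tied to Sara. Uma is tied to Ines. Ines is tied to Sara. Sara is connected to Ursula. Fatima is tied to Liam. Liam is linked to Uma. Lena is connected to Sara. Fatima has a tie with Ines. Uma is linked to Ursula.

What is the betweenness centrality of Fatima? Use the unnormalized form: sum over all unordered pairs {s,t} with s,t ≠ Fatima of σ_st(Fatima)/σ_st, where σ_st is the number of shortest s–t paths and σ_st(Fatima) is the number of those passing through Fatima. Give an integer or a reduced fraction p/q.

1

Pairs whose geodesics pass through Fatima — Sara–Liam: 1/4; Ines–Liam: 1/2; Lena–Liam: 1/4.
All other pairs contribute 0.
Summing the contributions gives betweenness(Fatima) = 1.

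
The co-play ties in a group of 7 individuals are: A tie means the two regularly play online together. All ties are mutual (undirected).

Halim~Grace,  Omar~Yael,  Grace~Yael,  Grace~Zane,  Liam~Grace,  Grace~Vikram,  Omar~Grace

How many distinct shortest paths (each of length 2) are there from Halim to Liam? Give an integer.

1

The shortest distance is 2, and the only length-2 path is Halim–Grace–Liam. So there is exactly 1 shortest path.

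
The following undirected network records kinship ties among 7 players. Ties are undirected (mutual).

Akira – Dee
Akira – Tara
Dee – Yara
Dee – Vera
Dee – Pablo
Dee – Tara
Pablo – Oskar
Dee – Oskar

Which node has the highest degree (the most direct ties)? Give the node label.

Dee

Degrees — Akira:2, Dee:6, Oskar:2, Pablo:2, Tara:2, Vera:1, Yara:1.
The maximum is 6, attained only by Dee.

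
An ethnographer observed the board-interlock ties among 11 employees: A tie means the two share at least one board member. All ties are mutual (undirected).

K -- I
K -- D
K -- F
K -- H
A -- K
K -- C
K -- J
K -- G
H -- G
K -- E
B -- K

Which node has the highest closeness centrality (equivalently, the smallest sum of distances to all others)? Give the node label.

Farness (sum of distances to all others) for each node — A:19, B:19, C:19, D:19, E:19, F:19, G:18, H:18, I:19, J:19, K:10.
The smallest farness is 10, for K, so K has the highest closeness.

K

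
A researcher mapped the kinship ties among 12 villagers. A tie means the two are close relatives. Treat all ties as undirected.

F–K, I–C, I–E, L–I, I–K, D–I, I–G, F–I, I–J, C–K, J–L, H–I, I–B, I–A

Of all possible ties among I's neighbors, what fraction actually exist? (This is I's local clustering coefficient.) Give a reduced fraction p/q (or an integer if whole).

3/55

I's neighbors: A, B, C, D, E, F, G, H, J, K, and L (k = 11).
Possible neighbor pairs: C(11,2) = 55. Edges among them: C–K, F–K, J–L → e = 3.
Clustering(I) = 3/55.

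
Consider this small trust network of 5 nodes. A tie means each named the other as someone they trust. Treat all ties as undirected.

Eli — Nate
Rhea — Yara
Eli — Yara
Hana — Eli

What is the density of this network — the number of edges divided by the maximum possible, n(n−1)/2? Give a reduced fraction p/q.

2/5

There are 4 edges and 5 nodes, so the maximum possible is C(5,2) = 10.
Density = 4/10 = 2/5.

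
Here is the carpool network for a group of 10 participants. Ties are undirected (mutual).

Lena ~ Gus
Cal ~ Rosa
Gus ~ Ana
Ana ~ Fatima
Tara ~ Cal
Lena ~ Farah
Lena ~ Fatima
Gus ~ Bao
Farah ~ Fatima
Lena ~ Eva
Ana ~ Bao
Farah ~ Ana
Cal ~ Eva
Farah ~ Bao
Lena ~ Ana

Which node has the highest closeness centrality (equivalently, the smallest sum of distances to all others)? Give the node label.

Lena

Farness (sum of distances to all others) for each node — Ana:18, Bao:24, Cal:21, Eva:17, Farah:19, Fatima:20, Gus:20, Lena:15, Rosa:29, Tara:29.
The smallest farness is 15, for Lena, so Lena has the highest closeness.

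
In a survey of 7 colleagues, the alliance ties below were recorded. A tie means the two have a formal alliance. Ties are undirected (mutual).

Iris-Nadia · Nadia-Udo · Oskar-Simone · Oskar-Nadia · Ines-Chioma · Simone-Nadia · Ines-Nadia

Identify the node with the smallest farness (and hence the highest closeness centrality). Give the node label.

Nadia

Farness (sum of distances to all others) for each node — Chioma:15, Ines:10, Iris:12, Nadia:7, Oskar:11, Simone:11, Udo:12.
The smallest farness is 7, for Nadia, so Nadia has the highest closeness.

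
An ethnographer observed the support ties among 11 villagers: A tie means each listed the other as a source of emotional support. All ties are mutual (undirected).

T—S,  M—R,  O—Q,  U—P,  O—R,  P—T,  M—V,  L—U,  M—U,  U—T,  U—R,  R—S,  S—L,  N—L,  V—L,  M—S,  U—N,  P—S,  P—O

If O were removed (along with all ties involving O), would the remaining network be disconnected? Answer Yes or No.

Removing O leaves {L, M, N, P, R, S, T, U, and V} with no path to {Q}, so the network splits into 2 components. O is a cut vertex.

Yes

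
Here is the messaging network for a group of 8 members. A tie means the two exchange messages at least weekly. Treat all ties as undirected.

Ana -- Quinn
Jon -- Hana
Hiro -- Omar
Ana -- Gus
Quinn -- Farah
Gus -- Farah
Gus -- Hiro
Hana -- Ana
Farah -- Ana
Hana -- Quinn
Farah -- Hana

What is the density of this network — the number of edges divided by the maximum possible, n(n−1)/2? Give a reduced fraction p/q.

There are 11 edges and 8 nodes, so the maximum possible is C(8,2) = 28.
Density = 11/28.

11/28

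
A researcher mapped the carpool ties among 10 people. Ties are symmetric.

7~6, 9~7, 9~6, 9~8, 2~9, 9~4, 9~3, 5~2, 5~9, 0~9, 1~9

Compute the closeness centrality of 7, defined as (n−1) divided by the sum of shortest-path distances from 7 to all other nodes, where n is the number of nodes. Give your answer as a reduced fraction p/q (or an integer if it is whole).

9/16

Distances from 7: 0:2, 1:2, 2:2, 3:2, 4:2, 5:2, 6:1, 8:2, 9:1. Sum = 16.
n = 10, so closeness = 9/16.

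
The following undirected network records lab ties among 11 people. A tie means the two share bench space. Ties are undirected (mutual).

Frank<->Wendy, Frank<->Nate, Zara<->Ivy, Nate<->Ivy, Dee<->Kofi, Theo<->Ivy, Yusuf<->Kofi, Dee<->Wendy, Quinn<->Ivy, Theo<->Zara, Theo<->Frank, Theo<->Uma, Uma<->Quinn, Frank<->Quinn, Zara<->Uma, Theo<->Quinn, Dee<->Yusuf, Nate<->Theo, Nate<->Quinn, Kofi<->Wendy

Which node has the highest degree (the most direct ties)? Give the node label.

Theo

Degrees — Dee:3, Frank:4, Ivy:4, Kofi:3, Nate:4, Quinn:5, Theo:6, Uma:3, Wendy:3, Yusuf:2, Zara:3.
The maximum is 6, attained only by Theo.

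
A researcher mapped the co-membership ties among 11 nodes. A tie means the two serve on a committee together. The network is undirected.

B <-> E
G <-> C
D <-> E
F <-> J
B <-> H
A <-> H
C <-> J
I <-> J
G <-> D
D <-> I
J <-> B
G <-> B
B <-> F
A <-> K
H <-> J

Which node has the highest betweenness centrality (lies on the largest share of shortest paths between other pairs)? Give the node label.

H

Unnormalized betweenness of each node: A:9, B:89/6, C:1/2, D:17/6, E:11/6, F:0, G:4, H:16, I:7/3, J:41/3, K:0.
H has the largest value, 16, making it the main broker — the node through which the most shortest paths run.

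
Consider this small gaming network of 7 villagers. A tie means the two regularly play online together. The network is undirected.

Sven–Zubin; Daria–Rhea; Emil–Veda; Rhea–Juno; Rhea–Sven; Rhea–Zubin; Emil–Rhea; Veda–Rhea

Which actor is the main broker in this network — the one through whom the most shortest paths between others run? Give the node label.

Unnormalized betweenness of each node: Daria:0, Emil:0, Juno:0, Rhea:13, Sven:0, Veda:0, Zubin:0.
Rhea has the largest value, 13, making it the main broker — the node through which the most shortest paths run.

Rhea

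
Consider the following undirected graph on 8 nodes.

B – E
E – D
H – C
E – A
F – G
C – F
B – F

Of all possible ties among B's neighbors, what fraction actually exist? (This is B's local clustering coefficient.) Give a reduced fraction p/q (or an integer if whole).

0

B's neighbors: E and F (k = 2).
Possible neighbor pairs: C(2,2) = 1. Edges among them: none → e = 0.
Clustering(B) = 0/1.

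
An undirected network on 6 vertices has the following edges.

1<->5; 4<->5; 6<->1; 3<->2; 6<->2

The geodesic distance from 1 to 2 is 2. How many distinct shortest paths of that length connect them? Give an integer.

The shortest distance is 2, and the only length-2 path is 1–6–2. So there is exactly 1 shortest path.

1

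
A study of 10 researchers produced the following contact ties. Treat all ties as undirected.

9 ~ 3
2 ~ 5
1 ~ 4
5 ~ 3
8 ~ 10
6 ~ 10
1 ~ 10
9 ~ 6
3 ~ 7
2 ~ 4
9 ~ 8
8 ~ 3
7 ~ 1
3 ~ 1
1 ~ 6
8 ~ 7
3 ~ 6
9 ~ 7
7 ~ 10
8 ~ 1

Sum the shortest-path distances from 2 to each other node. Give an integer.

Distances from 2: 1:2, 3:2, 4:1, 5:1, 6:3, 7:3, 8:3, 9:3, 10:3.
Sum = 2 + 2 + 1 + 1 + 3 + 3 + 3 + 3 + 3 = 21.

21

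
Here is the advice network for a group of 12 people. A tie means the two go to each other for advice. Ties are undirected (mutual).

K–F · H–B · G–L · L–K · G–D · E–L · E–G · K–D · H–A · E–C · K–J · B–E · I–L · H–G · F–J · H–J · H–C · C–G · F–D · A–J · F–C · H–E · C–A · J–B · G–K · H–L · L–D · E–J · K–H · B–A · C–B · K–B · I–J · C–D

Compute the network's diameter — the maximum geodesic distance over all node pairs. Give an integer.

3

Eccentricity of each node (its greatest distance to any other): A:2, B:2, C:3, D:2, E:2, F:2, G:2, H:2, I:3, J:2, K:2, L:2.
The maximum eccentricity is 3, realized for instance by the pair I–C via I – J – E – C. So the diameter is 3.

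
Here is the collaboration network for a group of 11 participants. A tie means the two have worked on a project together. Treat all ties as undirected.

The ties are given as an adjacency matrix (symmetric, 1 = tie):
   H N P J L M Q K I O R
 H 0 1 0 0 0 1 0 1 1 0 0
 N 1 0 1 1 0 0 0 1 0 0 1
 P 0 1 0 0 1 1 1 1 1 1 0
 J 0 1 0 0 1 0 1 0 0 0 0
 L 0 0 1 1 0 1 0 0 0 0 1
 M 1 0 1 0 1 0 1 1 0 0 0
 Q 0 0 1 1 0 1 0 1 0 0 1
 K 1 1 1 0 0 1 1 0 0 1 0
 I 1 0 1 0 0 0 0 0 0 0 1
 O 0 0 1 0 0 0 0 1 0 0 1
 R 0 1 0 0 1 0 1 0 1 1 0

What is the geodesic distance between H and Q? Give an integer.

2

One shortest route is H – M – Q, which uses 2 edges, and H and Q are not directly tied, so nothing shorter exists. So d(H,Q) = 2.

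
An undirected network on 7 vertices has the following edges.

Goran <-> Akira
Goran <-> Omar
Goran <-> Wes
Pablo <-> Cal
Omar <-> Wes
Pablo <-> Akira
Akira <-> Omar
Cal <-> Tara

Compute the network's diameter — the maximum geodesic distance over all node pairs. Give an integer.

Eccentricity of each node (its greatest distance to any other): Akira:3, Cal:4, Goran:4, Omar:4, Pablo:3, Tara:5, Wes:5.
The maximum eccentricity is 5, realized for instance by the pair Wes–Tara via Wes – Omar – Akira – Pablo – Cal – Tara. So the diameter is 5.

5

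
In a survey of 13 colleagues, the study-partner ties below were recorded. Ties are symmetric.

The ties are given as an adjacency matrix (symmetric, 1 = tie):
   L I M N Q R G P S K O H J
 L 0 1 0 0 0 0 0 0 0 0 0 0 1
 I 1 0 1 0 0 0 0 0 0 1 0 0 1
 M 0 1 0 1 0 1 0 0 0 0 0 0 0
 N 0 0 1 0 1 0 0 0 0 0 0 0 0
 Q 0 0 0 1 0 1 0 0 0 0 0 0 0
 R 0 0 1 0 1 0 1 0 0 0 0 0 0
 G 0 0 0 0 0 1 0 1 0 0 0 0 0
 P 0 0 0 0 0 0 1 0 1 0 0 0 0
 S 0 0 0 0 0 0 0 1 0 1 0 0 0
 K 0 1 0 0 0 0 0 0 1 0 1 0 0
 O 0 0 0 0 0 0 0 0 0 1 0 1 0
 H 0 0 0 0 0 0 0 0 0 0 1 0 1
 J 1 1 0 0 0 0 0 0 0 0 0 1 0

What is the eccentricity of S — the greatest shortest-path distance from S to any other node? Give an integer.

Distances from S: G:2, H:3, I:2, J:3, K:1, L:3, M:3, N:4, O:2, P:1, Q:4, R:3.
The largest is 4 (to N and Q), so the eccentricity of S is 4.

4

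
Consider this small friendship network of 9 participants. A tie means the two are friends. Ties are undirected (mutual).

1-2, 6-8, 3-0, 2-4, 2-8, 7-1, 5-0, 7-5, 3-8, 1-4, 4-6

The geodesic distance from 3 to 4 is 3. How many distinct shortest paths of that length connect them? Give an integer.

2

The shortest distance is 3. The length-3 paths are: 3–8–6–4; 3–8–2–4.
That gives 2 distinct shortest paths.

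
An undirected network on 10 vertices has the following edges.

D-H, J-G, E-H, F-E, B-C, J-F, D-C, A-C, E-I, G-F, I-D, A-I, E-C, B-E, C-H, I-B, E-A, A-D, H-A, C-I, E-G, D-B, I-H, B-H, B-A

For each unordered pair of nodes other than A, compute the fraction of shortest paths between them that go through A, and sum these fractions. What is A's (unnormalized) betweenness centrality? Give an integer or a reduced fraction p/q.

Pairs whose geodesics pass through A — E–D: 1/5; D–J: 2/10; D–G: 1/5; D–F: 1/5.
All other pairs contribute 0.
Summing the contributions gives betweenness(A) = 4/5.

4/5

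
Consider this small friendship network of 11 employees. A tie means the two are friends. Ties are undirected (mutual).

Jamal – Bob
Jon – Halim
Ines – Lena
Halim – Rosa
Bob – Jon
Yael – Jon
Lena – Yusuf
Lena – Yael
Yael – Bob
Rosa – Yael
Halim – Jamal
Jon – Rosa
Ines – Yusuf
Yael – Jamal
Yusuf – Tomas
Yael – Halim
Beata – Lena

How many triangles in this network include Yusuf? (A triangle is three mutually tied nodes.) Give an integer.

Yusuf's neighbors: Ines, Lena, and Tomas.
Neighbor pairs that are themselves tied: Yusuf–Ines–Lena. Each forms one triangle with Yusuf, for 1 in total.

1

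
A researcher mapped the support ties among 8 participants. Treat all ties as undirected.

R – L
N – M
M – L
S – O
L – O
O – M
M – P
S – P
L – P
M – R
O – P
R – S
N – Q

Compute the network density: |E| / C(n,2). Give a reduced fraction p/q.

13/28

There are 13 edges and 8 nodes, so the maximum possible is C(8,2) = 28.
Density = 13/28.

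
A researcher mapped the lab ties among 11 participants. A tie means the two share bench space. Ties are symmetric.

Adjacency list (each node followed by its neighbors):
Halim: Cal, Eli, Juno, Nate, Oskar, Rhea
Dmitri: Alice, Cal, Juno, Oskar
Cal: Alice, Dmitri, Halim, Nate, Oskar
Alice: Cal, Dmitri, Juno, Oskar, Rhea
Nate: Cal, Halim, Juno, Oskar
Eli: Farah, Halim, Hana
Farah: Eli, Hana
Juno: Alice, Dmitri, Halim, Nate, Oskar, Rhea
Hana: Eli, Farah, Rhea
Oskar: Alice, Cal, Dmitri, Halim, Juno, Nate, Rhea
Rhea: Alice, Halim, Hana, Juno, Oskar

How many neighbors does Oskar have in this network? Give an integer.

7

Oskar is directly tied to Alice, Cal, Dmitri, Halim, Juno, Nate, and Rhea. That is 7 neighbors, so the degree of Oskar is 7.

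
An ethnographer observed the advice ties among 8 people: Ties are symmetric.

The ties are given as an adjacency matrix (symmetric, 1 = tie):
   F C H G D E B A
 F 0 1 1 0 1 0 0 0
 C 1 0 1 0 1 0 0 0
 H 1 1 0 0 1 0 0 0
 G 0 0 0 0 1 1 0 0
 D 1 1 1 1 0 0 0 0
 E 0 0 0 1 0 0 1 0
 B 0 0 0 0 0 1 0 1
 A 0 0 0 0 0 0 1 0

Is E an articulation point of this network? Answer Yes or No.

Yes

Removing E leaves {C, D, F, G, and H} with no path to {A and B}, so the network splits into 2 components. E is a cut vertex.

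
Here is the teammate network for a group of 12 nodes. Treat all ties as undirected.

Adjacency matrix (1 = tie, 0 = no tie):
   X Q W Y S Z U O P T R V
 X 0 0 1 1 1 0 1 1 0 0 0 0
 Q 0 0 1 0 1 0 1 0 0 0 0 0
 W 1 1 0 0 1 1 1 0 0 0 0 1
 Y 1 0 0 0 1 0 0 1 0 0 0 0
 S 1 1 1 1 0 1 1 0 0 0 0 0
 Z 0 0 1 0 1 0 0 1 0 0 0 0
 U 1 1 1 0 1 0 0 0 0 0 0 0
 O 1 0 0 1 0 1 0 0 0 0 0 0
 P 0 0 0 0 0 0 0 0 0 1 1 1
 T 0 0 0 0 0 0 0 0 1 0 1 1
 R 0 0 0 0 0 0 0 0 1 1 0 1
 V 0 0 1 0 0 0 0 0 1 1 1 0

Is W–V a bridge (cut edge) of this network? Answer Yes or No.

Yes

Without the W–V edge there is no alternate route between W and V, so the network disconnects. It is a bridge.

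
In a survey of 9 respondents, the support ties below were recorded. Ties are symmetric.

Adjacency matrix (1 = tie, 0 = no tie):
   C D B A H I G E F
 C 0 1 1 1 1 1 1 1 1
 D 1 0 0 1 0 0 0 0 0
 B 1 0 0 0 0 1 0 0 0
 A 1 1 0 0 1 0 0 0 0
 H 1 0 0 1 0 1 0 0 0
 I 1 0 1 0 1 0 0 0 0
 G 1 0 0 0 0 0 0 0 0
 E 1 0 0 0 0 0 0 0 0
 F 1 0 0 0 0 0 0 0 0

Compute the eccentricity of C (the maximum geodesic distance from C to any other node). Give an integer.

Distances from C: A:1, B:1, D:1, E:1, F:1, G:1, H:1, I:1.
The largest is 1 (to D, B, A, H, I, G, E, and F), so the eccentricity of C is 1.

1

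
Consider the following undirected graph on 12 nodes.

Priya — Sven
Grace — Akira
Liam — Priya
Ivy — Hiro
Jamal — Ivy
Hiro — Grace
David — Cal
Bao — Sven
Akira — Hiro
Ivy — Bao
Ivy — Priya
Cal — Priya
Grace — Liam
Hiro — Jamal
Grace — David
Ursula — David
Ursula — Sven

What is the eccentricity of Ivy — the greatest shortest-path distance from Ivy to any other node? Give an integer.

Distances from Ivy: Akira:2, Bao:1, Cal:2, David:3, Grace:2, Hiro:1, Jamal:1, Liam:2, Priya:1, Sven:2, Ursula:3.
The largest is 3 (to David and Ursula), so the eccentricity of Ivy is 3.

3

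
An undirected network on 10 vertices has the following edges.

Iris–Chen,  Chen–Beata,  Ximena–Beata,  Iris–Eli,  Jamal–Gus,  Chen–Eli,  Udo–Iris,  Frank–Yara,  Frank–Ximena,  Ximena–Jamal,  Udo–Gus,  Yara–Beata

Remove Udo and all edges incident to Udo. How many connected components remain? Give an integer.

1

Udo's neighbors (Gus and Iris) remain reachable from one another through other ties, so the rest of the network stays in one piece.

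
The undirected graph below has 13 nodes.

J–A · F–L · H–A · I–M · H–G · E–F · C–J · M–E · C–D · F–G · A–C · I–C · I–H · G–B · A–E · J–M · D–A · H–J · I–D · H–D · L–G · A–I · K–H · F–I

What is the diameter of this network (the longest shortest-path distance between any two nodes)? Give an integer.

4

Eccentricity of each node (its greatest distance to any other): A:3, B:4, C:4, D:3, E:3, F:3, G:3, H:2, I:3, J:3, K:3, L:3, M:4.
The maximum eccentricity is 4, realized for instance by the pair C–B via C – I – F – G – B. So the diameter is 4.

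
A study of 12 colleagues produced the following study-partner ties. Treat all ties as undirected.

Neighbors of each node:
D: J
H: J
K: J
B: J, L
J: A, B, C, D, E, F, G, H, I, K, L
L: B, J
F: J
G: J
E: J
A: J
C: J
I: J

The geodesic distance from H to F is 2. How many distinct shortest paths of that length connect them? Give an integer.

The shortest distance is 2, and the only length-2 path is H–J–F. So there is exactly 1 shortest path.

1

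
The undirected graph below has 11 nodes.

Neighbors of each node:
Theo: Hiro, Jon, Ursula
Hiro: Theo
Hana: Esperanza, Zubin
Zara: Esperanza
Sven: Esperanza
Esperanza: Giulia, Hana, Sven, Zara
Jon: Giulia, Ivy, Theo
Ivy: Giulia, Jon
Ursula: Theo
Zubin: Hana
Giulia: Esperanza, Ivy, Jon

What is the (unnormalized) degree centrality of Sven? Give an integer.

1

Sven is directly tied to Esperanza. That is 1 neighbor, so the degree of Sven is 1.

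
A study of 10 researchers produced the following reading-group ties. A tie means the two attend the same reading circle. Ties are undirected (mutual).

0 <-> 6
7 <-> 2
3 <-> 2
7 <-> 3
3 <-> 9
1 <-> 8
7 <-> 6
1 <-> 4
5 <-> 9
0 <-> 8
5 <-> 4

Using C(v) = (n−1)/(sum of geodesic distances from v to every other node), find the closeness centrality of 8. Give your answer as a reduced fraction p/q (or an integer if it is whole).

3/8

Distances from 8: 0:1, 1:1, 2:4, 3:4, 4:2, 5:3, 6:2, 7:3, 9:4. Sum = 24.
n = 10, so closeness = 9/24 = 3/8.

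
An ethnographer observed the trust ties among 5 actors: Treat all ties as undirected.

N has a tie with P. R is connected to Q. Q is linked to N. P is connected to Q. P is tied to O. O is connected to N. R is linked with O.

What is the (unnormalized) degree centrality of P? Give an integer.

P is directly tied to N, O, and Q. That is 3 neighbors, so the degree of P is 3.

3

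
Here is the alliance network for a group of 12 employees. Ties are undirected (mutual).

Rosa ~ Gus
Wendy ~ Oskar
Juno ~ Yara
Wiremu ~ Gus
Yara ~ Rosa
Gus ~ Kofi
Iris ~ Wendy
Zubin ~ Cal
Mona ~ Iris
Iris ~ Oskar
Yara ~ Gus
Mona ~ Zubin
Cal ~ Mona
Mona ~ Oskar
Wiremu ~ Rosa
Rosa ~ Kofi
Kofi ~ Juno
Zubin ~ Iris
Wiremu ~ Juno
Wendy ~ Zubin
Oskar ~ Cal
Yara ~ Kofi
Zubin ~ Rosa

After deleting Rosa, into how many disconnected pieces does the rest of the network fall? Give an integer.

Without Rosa, the remaining ties split the others into: {Gus, Juno, Kofi, Wiremu, Yara}; {Cal, Iris, Mona, Oskar, Wendy, Zubin}.
That's 2 separate components.

2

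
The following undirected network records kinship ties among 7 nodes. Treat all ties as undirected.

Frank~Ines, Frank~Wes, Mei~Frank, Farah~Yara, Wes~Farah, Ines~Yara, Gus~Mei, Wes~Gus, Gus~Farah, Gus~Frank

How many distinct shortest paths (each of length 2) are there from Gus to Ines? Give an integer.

The shortest distance is 2, and the only length-2 path is Gus–Frank–Ines. So there is exactly 1 shortest path.

1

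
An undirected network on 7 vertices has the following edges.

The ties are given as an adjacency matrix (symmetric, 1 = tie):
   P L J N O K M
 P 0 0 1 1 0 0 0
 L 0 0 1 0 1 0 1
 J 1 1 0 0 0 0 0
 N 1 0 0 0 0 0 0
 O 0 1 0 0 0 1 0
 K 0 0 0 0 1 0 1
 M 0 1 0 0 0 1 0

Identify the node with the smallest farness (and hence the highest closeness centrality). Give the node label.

L

Farness (sum of distances to all others) for each node — J:11, K:16, L:10, M:13, N:19, O:13, P:14.
The smallest farness is 10, for L, so L has the highest closeness.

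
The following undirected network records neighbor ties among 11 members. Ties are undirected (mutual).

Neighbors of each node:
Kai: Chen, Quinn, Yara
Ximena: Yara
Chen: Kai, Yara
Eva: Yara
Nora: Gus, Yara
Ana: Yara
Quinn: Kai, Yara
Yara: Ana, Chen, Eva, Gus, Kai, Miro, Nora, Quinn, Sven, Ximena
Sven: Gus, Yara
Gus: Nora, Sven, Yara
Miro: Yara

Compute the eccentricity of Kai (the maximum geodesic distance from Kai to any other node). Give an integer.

2

Distances from Kai: Ana:2, Chen:1, Eva:2, Gus:2, Miro:2, Nora:2, Quinn:1, Sven:2, Ximena:2, Yara:1.
The largest is 2 (to Gus, Ana, Sven, Ximena, Eva, Miro, and Nora), so the eccentricity of Kai is 2.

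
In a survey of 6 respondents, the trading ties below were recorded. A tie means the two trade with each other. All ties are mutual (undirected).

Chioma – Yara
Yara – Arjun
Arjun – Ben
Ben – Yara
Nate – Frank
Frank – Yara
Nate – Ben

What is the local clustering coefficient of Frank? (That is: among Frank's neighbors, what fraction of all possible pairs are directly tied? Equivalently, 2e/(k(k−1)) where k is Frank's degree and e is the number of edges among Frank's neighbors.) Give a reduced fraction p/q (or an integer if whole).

Frank's neighbors: Nate and Yara (k = 2).
Possible neighbor pairs: C(2,2) = 1. Edges among them: none → e = 0.
Clustering(Frank) = 0/1.

0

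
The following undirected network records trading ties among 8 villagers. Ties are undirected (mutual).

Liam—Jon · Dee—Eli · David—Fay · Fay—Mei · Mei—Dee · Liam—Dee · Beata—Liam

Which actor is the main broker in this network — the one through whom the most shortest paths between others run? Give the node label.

Unnormalized betweenness of each node: Beata:0, David:0, Dee:15, Eli:0, Fay:6, Jon:0, Liam:11, Mei:10.
Dee has the largest value, 15, making it the main broker — the node through which the most shortest paths run.

Dee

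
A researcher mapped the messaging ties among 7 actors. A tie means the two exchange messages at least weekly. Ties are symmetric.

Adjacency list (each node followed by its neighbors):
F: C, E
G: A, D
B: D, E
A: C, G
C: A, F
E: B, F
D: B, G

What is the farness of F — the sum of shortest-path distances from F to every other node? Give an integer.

Distances from F: A:2, B:2, C:1, D:3, E:1, G:3.
Sum = 2 + 2 + 1 + 3 + 1 + 3 = 12.

12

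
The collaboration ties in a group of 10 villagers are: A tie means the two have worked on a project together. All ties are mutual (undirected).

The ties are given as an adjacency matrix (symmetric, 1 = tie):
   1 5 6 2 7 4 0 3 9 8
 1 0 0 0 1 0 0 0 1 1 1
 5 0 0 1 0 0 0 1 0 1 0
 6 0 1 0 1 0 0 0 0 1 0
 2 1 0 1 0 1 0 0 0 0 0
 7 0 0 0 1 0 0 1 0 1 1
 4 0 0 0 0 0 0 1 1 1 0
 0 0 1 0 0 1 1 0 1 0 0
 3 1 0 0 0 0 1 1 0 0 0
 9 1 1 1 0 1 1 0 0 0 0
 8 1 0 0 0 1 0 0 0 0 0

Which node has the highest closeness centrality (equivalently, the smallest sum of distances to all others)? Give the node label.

Farness (sum of distances to all others) for each node — 0:14, 1:14, 2:16, 3:16, 4:17, 5:16, 6:17, 7:14, 8:19, 9:13.
The smallest farness is 13, for 9, so 9 has the highest closeness.

9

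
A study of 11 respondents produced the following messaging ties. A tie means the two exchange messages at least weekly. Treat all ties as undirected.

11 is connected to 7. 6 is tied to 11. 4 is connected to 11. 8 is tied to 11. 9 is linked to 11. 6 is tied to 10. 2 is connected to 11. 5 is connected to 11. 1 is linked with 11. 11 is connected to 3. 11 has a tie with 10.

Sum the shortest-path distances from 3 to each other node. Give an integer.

Distances from 3: 1:2, 2:2, 4:2, 5:2, 6:2, 7:2, 8:2, 9:2, 10:2, 11:1.
Sum = 2 + 2 + 2 + 2 + 2 + 2 + 2 + 2 + 2 + 1 = 19.

19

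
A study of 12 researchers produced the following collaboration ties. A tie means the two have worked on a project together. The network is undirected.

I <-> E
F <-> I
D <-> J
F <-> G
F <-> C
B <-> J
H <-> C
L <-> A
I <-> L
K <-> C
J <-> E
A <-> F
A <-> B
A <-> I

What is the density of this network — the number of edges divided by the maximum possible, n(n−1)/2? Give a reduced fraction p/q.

There are 14 edges and 12 nodes, so the maximum possible is C(12,2) = 66.
Density = 14/66 = 7/33.

7/33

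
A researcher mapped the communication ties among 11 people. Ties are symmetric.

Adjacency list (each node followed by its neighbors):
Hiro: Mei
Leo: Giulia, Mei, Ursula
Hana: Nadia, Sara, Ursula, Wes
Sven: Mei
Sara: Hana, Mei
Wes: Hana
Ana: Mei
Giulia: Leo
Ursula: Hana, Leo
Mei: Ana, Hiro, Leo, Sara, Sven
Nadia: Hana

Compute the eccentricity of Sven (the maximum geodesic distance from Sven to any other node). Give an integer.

Distances from Sven: Ana:2, Giulia:3, Hana:3, Hiro:2, Leo:2, Mei:1, Nadia:4, Sara:2, Ursula:3, Wes:4.
The largest is 4 (to Wes and Nadia), so the eccentricity of Sven is 4.

4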